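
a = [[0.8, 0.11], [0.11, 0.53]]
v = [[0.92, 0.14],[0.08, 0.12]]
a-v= [[-0.12, -0.03], [0.03, 0.41]]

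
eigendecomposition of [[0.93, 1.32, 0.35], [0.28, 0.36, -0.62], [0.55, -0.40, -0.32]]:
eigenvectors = [[0.47,-0.94,0.81], [-0.47,-0.07,-0.26], [-0.75,-0.33,0.52]]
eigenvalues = [-0.92, 1.16, 0.73]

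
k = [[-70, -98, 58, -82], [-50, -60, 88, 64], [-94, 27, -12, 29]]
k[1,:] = [-50, -60, 88, 64]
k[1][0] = -50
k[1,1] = -60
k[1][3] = 64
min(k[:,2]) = -12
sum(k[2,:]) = -50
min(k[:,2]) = -12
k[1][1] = -60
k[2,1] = 27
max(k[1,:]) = 88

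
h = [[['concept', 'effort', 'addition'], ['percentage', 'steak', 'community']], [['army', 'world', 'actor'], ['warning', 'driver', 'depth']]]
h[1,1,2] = 'depth'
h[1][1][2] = 'depth'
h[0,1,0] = 'percentage'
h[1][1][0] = 'warning'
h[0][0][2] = 'addition'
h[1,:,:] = [['army', 'world', 'actor'], ['warning', 'driver', 'depth']]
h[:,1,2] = ['community', 'depth']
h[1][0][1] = 'world'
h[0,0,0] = 'concept'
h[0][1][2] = 'community'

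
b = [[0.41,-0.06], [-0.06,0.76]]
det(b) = 0.308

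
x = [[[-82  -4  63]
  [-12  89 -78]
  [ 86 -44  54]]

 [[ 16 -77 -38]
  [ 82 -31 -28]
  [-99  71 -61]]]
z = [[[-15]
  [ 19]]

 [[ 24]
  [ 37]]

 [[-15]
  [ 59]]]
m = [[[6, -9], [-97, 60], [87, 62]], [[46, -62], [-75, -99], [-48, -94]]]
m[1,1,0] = -75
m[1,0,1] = -62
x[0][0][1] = -4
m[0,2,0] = 87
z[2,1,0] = 59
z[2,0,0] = -15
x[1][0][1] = -77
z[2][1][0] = 59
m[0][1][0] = -97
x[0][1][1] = 89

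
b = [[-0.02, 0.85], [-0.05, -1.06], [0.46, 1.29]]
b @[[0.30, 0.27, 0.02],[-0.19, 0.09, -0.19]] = [[-0.17, 0.07, -0.16], [0.19, -0.11, 0.20], [-0.11, 0.24, -0.24]]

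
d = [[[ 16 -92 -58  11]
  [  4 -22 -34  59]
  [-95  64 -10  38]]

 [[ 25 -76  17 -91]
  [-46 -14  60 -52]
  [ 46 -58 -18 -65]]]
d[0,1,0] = 4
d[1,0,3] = -91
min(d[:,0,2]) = -58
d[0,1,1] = -22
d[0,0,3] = 11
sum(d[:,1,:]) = -45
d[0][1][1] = -22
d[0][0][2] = -58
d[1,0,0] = 25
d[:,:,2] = [[-58, -34, -10], [17, 60, -18]]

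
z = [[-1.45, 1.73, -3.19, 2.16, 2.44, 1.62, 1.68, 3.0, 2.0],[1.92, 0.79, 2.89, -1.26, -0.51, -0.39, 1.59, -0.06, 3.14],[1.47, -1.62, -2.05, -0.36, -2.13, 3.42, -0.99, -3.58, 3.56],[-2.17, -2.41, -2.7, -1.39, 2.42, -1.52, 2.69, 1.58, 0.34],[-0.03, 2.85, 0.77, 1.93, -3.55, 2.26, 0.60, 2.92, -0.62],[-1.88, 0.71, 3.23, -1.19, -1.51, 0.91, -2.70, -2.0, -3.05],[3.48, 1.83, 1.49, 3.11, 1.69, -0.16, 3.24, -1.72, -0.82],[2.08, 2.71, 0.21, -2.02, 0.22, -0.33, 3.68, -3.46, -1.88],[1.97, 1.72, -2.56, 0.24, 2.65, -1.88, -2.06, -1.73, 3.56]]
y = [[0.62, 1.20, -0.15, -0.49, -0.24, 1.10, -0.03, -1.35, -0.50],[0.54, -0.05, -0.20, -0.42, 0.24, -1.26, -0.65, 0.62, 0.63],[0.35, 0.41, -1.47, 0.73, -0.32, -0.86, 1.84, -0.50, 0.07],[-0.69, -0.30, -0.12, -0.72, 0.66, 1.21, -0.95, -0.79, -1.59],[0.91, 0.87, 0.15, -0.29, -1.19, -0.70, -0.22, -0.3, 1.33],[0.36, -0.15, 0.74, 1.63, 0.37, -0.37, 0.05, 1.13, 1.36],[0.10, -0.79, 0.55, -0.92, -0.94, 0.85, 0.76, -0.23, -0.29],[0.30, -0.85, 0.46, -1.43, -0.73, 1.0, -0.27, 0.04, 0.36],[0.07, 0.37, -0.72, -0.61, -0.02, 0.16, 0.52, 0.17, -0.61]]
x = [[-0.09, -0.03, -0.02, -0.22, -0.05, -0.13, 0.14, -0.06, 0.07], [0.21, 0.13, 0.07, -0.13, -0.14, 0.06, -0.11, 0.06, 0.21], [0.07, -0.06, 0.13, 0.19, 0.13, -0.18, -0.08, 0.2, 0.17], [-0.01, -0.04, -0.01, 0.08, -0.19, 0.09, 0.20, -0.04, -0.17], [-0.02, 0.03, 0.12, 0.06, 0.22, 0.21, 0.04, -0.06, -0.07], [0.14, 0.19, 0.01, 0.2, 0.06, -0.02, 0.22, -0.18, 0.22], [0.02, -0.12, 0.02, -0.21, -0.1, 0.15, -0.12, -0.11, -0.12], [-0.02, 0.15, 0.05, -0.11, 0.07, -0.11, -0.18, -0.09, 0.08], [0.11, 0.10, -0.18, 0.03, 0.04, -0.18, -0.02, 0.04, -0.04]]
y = z @ x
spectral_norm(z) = 9.84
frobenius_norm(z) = 19.32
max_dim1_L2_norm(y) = 2.73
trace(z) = -3.40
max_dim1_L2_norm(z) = 7.2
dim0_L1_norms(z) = [16.45, 16.37, 19.09, 13.66, 17.12, 12.49, 19.23, 20.05, 18.97]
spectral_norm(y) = 4.29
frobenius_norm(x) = 1.12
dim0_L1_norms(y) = [3.94, 4.99, 4.56, 7.24, 4.71, 7.51, 5.29, 5.13, 6.74]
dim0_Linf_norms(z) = [3.48, 2.85, 3.23, 3.11, 3.55, 3.42, 3.68, 3.58, 3.56]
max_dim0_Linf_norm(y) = 1.84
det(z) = -560969.69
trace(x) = 0.20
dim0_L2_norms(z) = [6.04, 5.86, 7.06, 5.22, 6.44, 5.14, 7.04, 7.4, 7.29]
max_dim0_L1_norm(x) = 1.23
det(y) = -5.08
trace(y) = -2.99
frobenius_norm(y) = 6.80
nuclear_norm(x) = 2.98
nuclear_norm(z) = 51.34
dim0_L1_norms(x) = [0.69, 0.85, 0.61, 1.23, 1.0, 1.13, 1.11, 0.84, 1.15]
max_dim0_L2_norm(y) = 2.73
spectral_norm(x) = 0.62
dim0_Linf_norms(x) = [0.21, 0.19, 0.18, 0.22, 0.22, 0.21, 0.22, 0.2, 0.22]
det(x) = 0.00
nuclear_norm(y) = 16.41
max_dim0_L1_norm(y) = 7.51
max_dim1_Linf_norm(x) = 0.22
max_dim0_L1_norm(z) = 20.05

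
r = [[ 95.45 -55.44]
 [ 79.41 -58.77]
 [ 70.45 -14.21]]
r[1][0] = 79.41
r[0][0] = 95.45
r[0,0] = 95.45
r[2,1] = -14.21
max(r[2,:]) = 70.45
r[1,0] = 79.41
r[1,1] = -58.77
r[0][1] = -55.44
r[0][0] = 95.45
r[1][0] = 79.41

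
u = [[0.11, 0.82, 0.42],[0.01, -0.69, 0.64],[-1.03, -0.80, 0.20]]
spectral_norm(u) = 1.57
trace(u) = -0.38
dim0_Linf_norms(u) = [1.03, 0.82, 0.64]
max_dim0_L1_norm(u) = 2.31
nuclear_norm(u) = 3.00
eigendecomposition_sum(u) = [[(0.17+0.33j),0.19+0.27j,0.31-0.19j], [(-0.13+0.2j),-0.09+0.19j,0.21+0.11j], [-0.50+0.08j,(-0.43+0.12j),0.11+0.48j]] + [[0.17-0.33j, 0.19-0.27j, (0.31+0.19j)],[(-0.13-0.2j), -0.09-0.19j, (0.21-0.11j)],[-0.50-0.08j, -0.43-0.12j, (0.11-0.48j)]] + [[-0.23+0.00j, 0.45+0.00j, (-0.2+0j)], [(0.27-0j), (-0.51-0j), 0.22-0.00j], [-0.03+0.00j, 0.06+0.00j, -0.02+0.00j]]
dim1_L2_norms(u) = [0.93, 0.94, 1.32]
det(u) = -0.80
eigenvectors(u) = [[0.18+0.52j,0.18-0.52j,(-0.66+0j)],  [-0.23+0.27j,-0.23-0.27j,(0.75+0j)],  [(-0.75+0j),-0.75-0.00j,(-0.08+0j)]]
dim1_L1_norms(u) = [1.35, 1.34, 2.03]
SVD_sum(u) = [[0.37, 0.54, -0.11], [-0.37, -0.54, 0.11], [-0.70, -1.03, 0.20]] + [[0.10, 0.03, 0.47],[0.12, 0.03, 0.58],[-0.01, -0.0, -0.06]] + [[-0.36, 0.25, 0.06], [0.25, -0.18, -0.04], [-0.32, 0.23, 0.06]]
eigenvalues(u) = [(0.19+1j), (0.19-1j), (-0.77+0j)]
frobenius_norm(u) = 1.87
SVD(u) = [[-0.42, -0.63, 0.66], [0.42, -0.78, -0.47], [0.8, 0.08, 0.59]] @ diag([1.5668217054806552, 0.7613518047471681, 0.6730625324907944]) @ [[-0.55, -0.82, 0.16], [-0.21, -0.05, -0.98], [-0.81, 0.57, 0.14]]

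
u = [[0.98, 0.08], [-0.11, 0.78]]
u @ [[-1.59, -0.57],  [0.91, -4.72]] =[[-1.49, -0.94], [0.88, -3.62]]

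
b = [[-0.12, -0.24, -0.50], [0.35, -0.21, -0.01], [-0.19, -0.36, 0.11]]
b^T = [[-0.12,0.35,-0.19], [-0.24,-0.21,-0.36], [-0.50,-0.01,0.11]]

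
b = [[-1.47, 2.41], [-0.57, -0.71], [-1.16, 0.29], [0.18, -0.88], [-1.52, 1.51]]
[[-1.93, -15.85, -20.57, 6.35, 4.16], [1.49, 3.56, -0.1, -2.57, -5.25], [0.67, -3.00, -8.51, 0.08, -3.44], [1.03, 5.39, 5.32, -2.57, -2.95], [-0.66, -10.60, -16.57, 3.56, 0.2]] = b @ [[-0.92, 1.11, 6.14, 0.7, 4.01], [-1.36, -5.90, -4.79, 3.06, 4.17]]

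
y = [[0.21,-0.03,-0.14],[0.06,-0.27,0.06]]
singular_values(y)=[0.29, 0.24]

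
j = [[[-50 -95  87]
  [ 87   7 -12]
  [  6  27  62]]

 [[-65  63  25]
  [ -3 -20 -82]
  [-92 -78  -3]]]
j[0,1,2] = -12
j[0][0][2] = 87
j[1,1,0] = -3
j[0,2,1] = 27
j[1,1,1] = -20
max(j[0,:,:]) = 87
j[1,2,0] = -92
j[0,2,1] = 27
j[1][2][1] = -78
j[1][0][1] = 63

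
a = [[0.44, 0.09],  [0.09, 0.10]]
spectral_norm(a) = 0.46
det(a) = 0.04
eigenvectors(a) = [[0.97,-0.24], [0.24,0.97]]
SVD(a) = [[-0.97, -0.24], [-0.24, 0.97]] @ diag([0.4623538406167135, 0.07764615938328655]) @ [[-0.97,-0.24], [-0.24,0.97]]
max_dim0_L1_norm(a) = 0.53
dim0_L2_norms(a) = [0.45, 0.13]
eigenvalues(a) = [0.46, 0.08]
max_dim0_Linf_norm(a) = 0.44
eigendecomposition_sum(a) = [[0.44,0.11],[0.11,0.03]] + [[0.0, -0.02], [-0.02, 0.07]]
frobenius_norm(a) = 0.47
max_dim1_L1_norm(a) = 0.53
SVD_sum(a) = [[0.44,0.11], [0.11,0.03]] + [[0.0, -0.02], [-0.02, 0.07]]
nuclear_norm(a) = 0.54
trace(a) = 0.54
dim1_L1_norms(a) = [0.53, 0.19]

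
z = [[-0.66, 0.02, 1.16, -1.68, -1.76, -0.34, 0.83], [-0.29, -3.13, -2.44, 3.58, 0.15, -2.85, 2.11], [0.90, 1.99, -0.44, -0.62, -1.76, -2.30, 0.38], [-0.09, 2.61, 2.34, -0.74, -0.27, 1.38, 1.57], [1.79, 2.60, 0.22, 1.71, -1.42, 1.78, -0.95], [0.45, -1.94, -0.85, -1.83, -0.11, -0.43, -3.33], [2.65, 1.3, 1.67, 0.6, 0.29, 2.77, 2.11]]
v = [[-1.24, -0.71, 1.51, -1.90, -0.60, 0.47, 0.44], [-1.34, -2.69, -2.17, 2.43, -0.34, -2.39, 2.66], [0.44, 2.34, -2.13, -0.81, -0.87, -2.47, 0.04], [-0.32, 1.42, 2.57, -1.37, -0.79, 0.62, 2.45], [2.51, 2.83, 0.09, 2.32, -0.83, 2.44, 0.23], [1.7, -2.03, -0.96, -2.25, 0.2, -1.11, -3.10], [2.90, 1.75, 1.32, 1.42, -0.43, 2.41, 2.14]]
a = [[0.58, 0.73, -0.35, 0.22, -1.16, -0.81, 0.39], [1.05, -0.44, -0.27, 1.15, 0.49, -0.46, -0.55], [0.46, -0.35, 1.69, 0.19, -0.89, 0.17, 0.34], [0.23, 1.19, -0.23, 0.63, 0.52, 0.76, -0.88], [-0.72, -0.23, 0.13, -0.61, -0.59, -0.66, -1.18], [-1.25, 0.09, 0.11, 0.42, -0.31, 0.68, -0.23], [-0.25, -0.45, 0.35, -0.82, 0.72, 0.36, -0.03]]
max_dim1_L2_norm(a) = 2.04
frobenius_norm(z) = 11.97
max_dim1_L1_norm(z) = 14.55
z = v + a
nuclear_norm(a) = 11.04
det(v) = -772.48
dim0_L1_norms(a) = [4.54, 3.48, 3.13, 4.04, 4.68, 3.9, 3.6]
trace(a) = 2.52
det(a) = 0.08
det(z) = -918.36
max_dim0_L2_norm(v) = 5.52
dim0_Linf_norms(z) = [2.65, 3.13, 2.44, 3.58, 1.76, 2.85, 3.33]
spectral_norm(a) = 2.41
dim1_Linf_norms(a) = [1.16, 1.15, 1.69, 1.19, 1.18, 1.25, 0.82]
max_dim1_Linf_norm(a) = 1.69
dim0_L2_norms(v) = [4.61, 5.52, 4.56, 4.95, 1.66, 5.04, 5.25]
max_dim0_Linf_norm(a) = 1.69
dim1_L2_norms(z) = [2.92, 6.42, 3.73, 4.16, 4.36, 4.4, 4.91]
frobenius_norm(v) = 12.36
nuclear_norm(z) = 26.50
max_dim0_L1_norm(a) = 4.68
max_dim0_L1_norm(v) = 13.77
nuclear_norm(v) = 27.17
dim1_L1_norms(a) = [4.24, 4.41, 4.09, 4.44, 4.12, 3.09, 2.98]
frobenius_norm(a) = 4.64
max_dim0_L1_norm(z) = 13.59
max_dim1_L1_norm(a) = 4.44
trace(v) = -7.23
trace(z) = -4.71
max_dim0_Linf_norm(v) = 3.1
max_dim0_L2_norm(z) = 5.73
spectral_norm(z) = 8.15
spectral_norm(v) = 8.05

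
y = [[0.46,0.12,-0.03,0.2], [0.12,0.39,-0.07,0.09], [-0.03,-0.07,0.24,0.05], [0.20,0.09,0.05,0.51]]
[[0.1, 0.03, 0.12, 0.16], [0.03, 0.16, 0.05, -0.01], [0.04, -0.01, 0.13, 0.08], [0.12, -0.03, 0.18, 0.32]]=y@ [[0.16, 0.02, 0.18, 0.15], [0.02, 0.47, 0.12, -0.16], [0.18, 0.12, 0.56, 0.20], [0.15, -0.16, 0.20, 0.58]]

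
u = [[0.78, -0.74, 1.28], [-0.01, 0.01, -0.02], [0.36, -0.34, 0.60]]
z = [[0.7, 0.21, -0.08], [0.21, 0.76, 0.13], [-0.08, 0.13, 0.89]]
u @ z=[[0.29, -0.23, 0.98], [-0.0, 0.00, -0.02], [0.13, -0.1, 0.46]]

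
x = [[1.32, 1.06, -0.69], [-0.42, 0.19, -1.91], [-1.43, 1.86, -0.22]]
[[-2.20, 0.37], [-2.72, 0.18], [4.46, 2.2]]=x @ [[-1.71, -0.39], [1.31, 0.89], [1.93, 0.08]]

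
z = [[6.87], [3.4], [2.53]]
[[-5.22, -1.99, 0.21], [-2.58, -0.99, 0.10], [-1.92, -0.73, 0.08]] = z @ [[-0.76,-0.29,0.03]]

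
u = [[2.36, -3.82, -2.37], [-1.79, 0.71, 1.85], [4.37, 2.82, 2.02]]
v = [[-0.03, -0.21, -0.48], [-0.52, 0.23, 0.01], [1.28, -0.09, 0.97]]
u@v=[[-1.12, -1.16, -3.47], [2.05, 0.37, 2.66], [0.99, -0.45, -0.11]]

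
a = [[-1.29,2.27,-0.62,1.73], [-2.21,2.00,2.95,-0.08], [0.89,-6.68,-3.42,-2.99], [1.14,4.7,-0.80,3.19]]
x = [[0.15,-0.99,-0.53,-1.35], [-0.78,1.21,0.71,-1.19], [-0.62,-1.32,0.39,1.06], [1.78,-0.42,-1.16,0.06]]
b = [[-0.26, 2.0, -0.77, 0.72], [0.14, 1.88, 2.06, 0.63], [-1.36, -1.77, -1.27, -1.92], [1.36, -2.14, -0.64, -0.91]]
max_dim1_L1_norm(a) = 13.98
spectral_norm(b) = 4.78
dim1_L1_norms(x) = [3.02, 3.89, 3.39, 3.42]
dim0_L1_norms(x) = [3.33, 3.94, 2.79, 3.66]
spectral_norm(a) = 10.21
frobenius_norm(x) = 3.90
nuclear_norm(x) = 6.75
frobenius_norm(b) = 5.60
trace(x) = 1.81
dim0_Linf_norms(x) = [1.78, 1.32, 1.16, 1.35]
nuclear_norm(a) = 16.73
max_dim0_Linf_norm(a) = 6.68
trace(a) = 0.48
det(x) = 1.48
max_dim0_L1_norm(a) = 15.65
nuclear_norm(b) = 9.34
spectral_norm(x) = 2.73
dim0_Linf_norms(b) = [1.36, 2.14, 2.06, 1.92]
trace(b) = -0.56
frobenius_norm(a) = 11.32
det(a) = 15.69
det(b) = 10.61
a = x @ b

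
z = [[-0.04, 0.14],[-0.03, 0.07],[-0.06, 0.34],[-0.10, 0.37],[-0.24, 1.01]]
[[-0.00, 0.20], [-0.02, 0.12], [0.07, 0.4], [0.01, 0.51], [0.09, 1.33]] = z @ [[1.97, -2.08], [0.56, 0.82]]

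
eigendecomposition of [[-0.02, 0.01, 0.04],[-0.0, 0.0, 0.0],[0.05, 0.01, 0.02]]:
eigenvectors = [[-0.81,-0.5,-0.08], [0.0,0.00,0.96], [0.59,-0.87,-0.28]]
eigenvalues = [-0.05, 0.05, 0.0]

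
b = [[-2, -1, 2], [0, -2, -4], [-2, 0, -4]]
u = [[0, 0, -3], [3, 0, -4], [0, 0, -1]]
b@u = [[-3, 0, 8], [-6, 0, 12], [0, 0, 10]]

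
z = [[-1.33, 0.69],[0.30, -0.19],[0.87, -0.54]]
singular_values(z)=[1.85, 0.07]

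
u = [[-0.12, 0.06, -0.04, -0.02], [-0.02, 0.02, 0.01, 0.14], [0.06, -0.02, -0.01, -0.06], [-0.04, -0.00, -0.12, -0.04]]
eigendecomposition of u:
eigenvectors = [[(0.35-0.04j), 0.35+0.04j, 0.80+0.00j, (0.8-0j)], [(0.87+0j), (0.87-0j), (-0.09+0.31j), (-0.09-0.31j)], [(-0.21-0.12j), (-0.21+0.12j), (-0.3-0.24j), -0.30+0.24j], [0.19+0.15j, (0.19-0.15j), 0.13-0.31j, (0.13+0.31j)]]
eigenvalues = [(0.04+0.02j), (0.04-0.02j), (-0.12+0.04j), (-0.12-0.04j)]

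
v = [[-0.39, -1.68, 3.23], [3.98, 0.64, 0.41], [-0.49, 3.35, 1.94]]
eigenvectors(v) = [[0.64+0.00j, 0.64-0.00j, 0.36+0.00j], [-0.20-0.58j, (-0.2+0.58j), 0.53+0.00j], [-0.20+0.42j, (-0.2-0.42j), 0.77+0.00j]]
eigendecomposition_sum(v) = [[-0.49+1.54j,-1.23-0.68j,(1.07-0.26j)], [1.56-0.03j,(-0.24+1.34j),(-0.57-0.9j)], [(-0.87-0.82j),(0.85-0.6j),(-0.17+0.8j)]] + [[(-0.49-1.54j),(-1.23+0.68j),1.07+0.26j], [(1.56+0.03j),-0.24-1.34j,-0.57+0.90j], [(-0.87+0.82j),(0.85+0.6j),(-0.17-0.8j)]] + [[0.59+0.00j, (0.78-0j), 1.08+0.00j], [0.85+0.00j, (1.13-0j), (1.56+0j)], [1.24+0.00j, (1.65-0j), 2.28+0.00j]]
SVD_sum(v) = [[-0.82, -0.51, -0.07], [3.16, 1.97, 0.29], [1.27, 0.79, 0.12]] + [[-0.71, 0.91, 1.51], [0.32, -0.41, -0.67], [-1.24, 1.61, 2.65]] + [[1.14, -2.08, 1.8], [0.5, -0.92, 0.8], [-0.52, 0.95, -0.82]]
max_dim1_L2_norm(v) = 4.05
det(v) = 57.44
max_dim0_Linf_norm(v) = 3.98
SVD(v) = [[-0.23, -0.48, -0.84], [0.90, 0.22, -0.37], [0.36, -0.85, 0.39]] @ diag([4.141627410510208, 3.9302123207808015, 3.5287467330616553]) @ [[0.85, 0.53, 0.08], [0.37, -0.48, -0.79], [-0.38, 0.70, -0.60]]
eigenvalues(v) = [(-0.9+3.68j), (-0.9-3.68j), (4+0j)]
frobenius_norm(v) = 6.71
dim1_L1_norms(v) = [5.3, 5.03, 5.78]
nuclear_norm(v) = 11.60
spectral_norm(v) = 4.14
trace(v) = 2.19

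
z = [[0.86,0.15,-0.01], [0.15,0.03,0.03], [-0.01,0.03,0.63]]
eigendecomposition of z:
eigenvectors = [[-0.17, 0.98, 0.01],[0.98, 0.17, 0.05],[-0.05, -0.02, 1.0]]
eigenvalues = [0.0, 0.89, 0.63]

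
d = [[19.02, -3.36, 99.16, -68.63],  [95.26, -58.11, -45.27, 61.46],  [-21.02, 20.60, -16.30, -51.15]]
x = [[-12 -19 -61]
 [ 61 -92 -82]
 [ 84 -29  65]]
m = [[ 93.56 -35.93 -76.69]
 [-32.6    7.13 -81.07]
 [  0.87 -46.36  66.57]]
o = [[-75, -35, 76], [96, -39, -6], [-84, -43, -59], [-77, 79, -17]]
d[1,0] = 95.26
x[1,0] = 61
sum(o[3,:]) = -15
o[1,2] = -6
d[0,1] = -3.36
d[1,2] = -45.27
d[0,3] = -68.63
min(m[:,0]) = -32.6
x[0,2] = -61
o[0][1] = -35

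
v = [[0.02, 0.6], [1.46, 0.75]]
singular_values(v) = [1.67, 0.52]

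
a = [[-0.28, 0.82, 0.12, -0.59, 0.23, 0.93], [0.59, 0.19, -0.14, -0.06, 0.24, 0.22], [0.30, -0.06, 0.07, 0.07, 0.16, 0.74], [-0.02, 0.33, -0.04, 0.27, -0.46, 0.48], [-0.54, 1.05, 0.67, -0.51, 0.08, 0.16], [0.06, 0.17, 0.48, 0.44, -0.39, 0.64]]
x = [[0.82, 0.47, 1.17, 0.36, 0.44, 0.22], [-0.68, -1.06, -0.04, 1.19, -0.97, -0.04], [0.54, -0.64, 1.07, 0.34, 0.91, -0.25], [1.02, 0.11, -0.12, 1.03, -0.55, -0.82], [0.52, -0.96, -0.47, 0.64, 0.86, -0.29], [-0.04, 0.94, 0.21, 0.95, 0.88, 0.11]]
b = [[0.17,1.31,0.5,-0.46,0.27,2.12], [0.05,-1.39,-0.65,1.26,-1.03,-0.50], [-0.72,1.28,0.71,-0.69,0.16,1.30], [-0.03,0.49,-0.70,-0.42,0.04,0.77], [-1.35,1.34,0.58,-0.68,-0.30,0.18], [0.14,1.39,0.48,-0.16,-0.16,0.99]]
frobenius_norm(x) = 4.22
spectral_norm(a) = 1.98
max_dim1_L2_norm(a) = 1.46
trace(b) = -0.24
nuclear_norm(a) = 5.21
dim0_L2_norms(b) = [1.55, 3.04, 1.49, 1.71, 1.13, 2.84]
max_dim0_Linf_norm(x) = 1.19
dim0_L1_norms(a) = [1.79, 2.62, 1.52, 1.94, 1.56, 3.17]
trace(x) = 2.83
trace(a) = 0.97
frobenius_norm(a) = 2.65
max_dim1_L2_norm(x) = 1.99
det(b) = -0.06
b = x @ a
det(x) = -5.90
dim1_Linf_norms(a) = [0.93, 0.59, 0.74, 0.48, 1.05, 0.64]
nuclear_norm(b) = 9.17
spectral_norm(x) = 2.51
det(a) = 0.01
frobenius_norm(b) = 5.11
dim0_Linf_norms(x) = [1.02, 1.06, 1.17, 1.19, 0.97, 0.82]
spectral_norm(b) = 4.45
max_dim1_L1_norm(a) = 3.01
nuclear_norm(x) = 9.43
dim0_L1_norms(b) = [2.46, 7.2, 3.62, 3.67, 1.96, 5.86]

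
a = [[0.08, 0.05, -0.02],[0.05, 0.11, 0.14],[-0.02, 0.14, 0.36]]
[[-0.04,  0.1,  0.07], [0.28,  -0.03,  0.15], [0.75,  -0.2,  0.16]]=a@[[0.71, 2.0, -1.07], [-0.88, -1.25, 2.78], [2.46, 0.05, -0.70]]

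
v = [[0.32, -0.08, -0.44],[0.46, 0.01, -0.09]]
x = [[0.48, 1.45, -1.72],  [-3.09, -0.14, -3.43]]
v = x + [[-0.16, -1.53, 1.28], [3.55, 0.15, 3.34]]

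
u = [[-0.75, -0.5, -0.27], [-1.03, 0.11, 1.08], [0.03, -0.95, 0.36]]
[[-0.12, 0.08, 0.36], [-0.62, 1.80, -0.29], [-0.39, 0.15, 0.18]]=u@[[0.16, -0.63, -0.13], [0.24, 0.22, -0.33], [-0.45, 1.04, -0.36]]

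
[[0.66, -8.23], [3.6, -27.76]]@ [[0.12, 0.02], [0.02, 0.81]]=[[-0.09, -6.65], [-0.12, -22.41]]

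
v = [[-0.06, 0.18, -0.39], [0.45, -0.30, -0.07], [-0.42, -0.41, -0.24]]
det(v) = 0.143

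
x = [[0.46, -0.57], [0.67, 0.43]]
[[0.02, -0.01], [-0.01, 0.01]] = x @ [[0.00, -0.0],[-0.03, 0.02]]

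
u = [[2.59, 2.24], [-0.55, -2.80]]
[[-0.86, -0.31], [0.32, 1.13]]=u@ [[-0.28, 0.28], [-0.06, -0.46]]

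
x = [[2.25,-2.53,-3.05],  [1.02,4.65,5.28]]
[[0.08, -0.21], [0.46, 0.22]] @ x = [[-0.03, -1.18, -1.35], [1.26, -0.14, -0.24]]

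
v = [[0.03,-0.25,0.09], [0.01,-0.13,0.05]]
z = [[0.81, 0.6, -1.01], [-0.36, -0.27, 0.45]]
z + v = [[0.84,0.35,-0.92], [-0.35,-0.40,0.50]]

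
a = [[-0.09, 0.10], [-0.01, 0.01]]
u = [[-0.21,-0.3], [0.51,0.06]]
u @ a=[[0.02, -0.02], [-0.05, 0.05]]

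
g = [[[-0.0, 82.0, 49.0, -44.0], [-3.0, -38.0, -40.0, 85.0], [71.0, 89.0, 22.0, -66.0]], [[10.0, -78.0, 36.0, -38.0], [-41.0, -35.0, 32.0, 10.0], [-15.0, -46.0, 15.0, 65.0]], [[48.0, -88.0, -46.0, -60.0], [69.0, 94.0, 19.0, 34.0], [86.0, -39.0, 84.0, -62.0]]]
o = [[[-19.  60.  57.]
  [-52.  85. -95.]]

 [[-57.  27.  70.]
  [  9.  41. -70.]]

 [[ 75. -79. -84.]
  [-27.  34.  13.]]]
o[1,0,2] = 70.0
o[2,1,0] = -27.0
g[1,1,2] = 32.0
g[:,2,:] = [[71.0, 89.0, 22.0, -66.0], [-15.0, -46.0, 15.0, 65.0], [86.0, -39.0, 84.0, -62.0]]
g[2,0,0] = 48.0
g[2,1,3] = 34.0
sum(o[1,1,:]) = -20.0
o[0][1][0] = -52.0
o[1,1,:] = [9.0, 41.0, -70.0]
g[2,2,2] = 84.0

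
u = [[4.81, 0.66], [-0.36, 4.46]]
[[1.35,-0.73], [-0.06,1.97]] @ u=[[6.76, -2.36], [-1.0, 8.75]]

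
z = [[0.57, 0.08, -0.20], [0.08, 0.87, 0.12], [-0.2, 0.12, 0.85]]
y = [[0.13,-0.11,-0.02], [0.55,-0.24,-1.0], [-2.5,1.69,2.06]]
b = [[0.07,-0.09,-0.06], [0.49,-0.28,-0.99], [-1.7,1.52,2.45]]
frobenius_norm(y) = 3.84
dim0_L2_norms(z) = [0.61, 0.88, 0.88]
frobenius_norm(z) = 1.39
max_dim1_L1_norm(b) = 5.67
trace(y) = 1.95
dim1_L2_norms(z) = [0.61, 0.88, 0.88]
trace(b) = 2.24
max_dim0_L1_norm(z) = 1.17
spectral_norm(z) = 1.00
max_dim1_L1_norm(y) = 6.25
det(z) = 0.37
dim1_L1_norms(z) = [0.85, 1.07, 1.17]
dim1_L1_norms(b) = [0.22, 1.76, 5.67]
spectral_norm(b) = 3.53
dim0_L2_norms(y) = [2.56, 1.71, 2.29]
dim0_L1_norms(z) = [0.85, 1.07, 1.17]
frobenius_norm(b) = 3.54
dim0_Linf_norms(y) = [2.5, 1.69, 2.06]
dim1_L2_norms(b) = [0.13, 1.14, 3.35]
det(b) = -0.00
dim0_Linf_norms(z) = [0.57, 0.87, 0.85]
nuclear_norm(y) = 4.30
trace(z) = 2.29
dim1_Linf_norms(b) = [0.09, 0.99, 2.45]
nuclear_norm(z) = 2.29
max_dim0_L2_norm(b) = 2.64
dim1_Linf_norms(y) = [0.13, 1.0, 2.5]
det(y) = -0.00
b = y @ z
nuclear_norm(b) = 3.81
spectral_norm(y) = 3.81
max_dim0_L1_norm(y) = 3.18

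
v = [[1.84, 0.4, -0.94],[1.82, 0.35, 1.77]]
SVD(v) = [[-0.5, -0.87], [-0.87, 0.5]] @ diag([2.759291522373117, 1.8393776921991436]) @ [[-0.90, -0.18, -0.39], [-0.38, -0.09, 0.92]]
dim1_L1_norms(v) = [3.18, 3.94]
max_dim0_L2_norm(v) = 2.59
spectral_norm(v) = 2.76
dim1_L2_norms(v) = [2.1, 2.56]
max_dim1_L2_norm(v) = 2.56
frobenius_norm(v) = 3.32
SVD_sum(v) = [[1.24,0.25,0.53], [2.16,0.44,0.93]] + [[0.60, 0.15, -1.47], [-0.34, -0.09, 0.84]]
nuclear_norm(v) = 4.60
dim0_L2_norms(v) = [2.59, 0.53, 2.0]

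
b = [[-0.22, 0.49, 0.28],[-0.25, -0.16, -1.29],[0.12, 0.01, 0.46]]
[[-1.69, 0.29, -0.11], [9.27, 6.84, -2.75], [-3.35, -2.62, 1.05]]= b @ [[-3.03, -0.87, -0.99], [-1.12, 3.38, -2.14], [-6.46, -5.55, 2.59]]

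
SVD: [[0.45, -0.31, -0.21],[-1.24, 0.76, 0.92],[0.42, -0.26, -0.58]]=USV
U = [[-0.29, -0.53, 0.80], [0.88, 0.18, 0.44], [-0.38, 0.83, 0.41]]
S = [1.96, 0.25, 0.02]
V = [[-0.71, 0.44, 0.56], [-0.45, 0.34, -0.83], [-0.55, -0.83, -0.04]]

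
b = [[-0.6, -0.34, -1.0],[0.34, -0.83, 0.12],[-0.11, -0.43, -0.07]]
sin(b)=[[-0.6, -0.15, -0.95], [0.25, -0.81, 0.02], [-0.14, -0.37, -0.09]]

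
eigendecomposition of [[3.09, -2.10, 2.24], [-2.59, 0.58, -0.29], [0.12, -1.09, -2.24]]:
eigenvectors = [[0.84+0.00j, -0.49-0.18j, -0.49+0.18j], [-0.54+0.00j, -0.43-0.30j, (-0.43+0.3j)], [0.10+0.00j, 0.67+0.00j, 0.67-0.00j]]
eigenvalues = [(4.69+0j), (-1.63+0.45j), (-1.63-0.45j)]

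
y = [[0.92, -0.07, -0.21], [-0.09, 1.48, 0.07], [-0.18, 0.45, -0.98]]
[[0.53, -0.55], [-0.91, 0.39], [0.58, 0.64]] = y @ [[0.33, -0.68], [-0.55, 0.24], [-0.9, -0.42]]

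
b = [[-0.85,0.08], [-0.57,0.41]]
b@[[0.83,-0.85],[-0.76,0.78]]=[[-0.77,0.78], [-0.78,0.8]]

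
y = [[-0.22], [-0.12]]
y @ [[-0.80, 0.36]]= [[0.18, -0.08], [0.10, -0.04]]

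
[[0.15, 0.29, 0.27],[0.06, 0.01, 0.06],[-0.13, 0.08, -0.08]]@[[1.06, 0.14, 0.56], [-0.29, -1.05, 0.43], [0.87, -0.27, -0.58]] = [[0.31,-0.36,0.05], [0.11,-0.02,0.0], [-0.23,-0.08,0.01]]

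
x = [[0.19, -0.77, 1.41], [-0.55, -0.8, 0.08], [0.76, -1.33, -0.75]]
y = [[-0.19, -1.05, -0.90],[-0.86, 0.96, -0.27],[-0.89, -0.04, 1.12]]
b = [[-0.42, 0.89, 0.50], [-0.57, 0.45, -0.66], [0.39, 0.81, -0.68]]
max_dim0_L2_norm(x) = 1.73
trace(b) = -0.65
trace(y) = 1.89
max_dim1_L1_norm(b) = 1.88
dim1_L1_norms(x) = [2.37, 1.43, 2.84]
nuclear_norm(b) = 3.11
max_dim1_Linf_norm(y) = 1.12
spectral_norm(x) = 1.80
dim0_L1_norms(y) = [1.94, 2.05, 2.29]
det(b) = -0.99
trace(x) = -1.36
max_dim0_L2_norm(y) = 1.46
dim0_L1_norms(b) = [1.38, 2.15, 1.84]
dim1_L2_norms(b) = [1.1, 0.98, 1.13]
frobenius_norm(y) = 2.39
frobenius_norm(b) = 1.86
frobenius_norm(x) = 2.54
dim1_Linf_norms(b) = [0.89, 0.66, 0.81]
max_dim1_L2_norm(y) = 1.43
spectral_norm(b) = 1.38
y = b @ x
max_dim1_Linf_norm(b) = 0.89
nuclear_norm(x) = 4.21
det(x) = 2.29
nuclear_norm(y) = 4.04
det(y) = -2.27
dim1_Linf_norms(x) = [1.41, 0.8, 1.33]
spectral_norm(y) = 1.78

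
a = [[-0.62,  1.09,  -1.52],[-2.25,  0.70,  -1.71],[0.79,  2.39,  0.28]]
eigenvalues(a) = [(-0.19+2.75j), (-0.19-2.75j), (0.73+0j)]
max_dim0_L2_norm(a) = 2.72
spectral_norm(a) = 3.39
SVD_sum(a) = [[-1.16, 0.75, -1.21], [-1.80, 1.15, -1.87], [-0.18, 0.12, -0.19]] + [[0.22, 0.45, 0.07], [-0.25, -0.51, -0.08], [1.08, 2.24, 0.34]] + [[0.33,-0.10,-0.38],[-0.20,0.06,0.23],[-0.11,0.03,0.13]]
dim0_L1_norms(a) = [3.66, 4.18, 3.51]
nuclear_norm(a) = 6.64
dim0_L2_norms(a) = [2.46, 2.72, 2.3]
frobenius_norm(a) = 4.33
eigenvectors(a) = [[0.16+0.45j, (0.16-0.45j), 0.57+0.00j], [-0.18+0.58j, (-0.18-0.58j), -0.33+0.00j], [0.64+0.00j, 0.64-0.00j, -0.75+0.00j]]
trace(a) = 0.36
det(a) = 5.57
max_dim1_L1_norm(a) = 4.66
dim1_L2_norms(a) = [1.97, 2.91, 2.53]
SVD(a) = [[-0.54, 0.19, -0.82], [-0.84, -0.22, 0.5], [-0.08, 0.96, 0.28]] @ diag([3.390645208313353, 2.6239722522171065, 0.6264141528864113]) @ [[0.63, -0.41, 0.66], [0.43, 0.89, 0.13], [-0.64, 0.2, 0.74]]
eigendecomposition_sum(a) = [[(-0.49+0.67j), (0.68+0.56j), -0.68+0.27j], [-1.02+0.32j, (0.27+1.1j), (-0.9-0.24j)], [(0.63+0.92j), 1.02-0.60j, 0.03+0.97j]] + [[-0.49-0.67j, (0.68-0.56j), (-0.68-0.27j)], [(-1.02-0.32j), 0.27-1.10j, -0.90+0.24j], [(0.63-0.92j), 1.02+0.60j, 0.03-0.97j]] + [[0.36-0.00j, -0.27+0.00j, -0.17-0.00j], [(-0.21+0j), (0.16-0j), 0.10+0.00j], [(-0.47+0j), 0.36-0.00j, 0.22+0.00j]]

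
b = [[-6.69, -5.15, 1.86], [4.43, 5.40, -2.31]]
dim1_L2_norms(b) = [8.65, 7.36]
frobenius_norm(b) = 11.35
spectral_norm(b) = 11.27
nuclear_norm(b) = 12.62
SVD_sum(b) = [[-6.08, -5.66, 2.22], [5.15, 4.8, -1.88]] + [[-0.61, 0.51, -0.36], [-0.72, 0.6, -0.43]]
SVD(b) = [[-0.76, 0.65], [0.65, 0.76]] @ diag([11.27064957710467, 1.3533876422187245]) @ [[0.71, 0.66, -0.26], [-0.70, 0.59, -0.41]]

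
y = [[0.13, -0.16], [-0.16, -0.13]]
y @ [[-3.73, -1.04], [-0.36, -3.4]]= [[-0.43, 0.41], [0.64, 0.61]]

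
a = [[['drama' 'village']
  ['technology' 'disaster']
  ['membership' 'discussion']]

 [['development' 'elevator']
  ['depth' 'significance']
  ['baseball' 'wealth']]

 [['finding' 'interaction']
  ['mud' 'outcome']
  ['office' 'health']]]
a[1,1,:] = ['depth', 'significance']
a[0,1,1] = 'disaster'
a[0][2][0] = 'membership'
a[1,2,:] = ['baseball', 'wealth']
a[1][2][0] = 'baseball'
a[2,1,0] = 'mud'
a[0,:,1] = ['village', 'disaster', 'discussion']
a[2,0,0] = 'finding'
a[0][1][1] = 'disaster'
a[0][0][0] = 'drama'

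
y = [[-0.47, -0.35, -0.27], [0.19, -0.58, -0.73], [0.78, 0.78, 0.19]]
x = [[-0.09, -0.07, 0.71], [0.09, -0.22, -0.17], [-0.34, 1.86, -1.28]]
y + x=[[-0.56, -0.42, 0.44], [0.28, -0.8, -0.90], [0.44, 2.64, -1.09]]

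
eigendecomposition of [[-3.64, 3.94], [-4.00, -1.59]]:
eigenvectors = [[-0.18+0.68j,  (-0.18-0.68j)],  [-0.71+0.00j,  (-0.71-0j)]]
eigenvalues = [(-2.62+3.84j), (-2.62-3.84j)]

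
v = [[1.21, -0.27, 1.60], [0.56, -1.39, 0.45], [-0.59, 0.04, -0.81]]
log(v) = [[(4.25-6.51j), -0.62+1.20j, 10.37-12.67j], [(0.55-1.85j), 0.19+3.37j, (1.57-2.43j)], [(-3.95+4.78j), (0.59-0.59j), (-8.75+9.42j)]]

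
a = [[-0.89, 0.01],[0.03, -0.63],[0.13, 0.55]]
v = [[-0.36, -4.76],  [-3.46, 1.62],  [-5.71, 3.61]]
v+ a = [[-1.25,  -4.75],  [-3.43,  0.99],  [-5.58,  4.16]]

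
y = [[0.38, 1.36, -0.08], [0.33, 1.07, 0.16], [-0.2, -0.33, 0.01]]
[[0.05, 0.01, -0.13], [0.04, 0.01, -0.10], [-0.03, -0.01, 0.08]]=y @ [[0.16, 0.03, -0.43], [-0.01, -0.00, 0.03], [-0.02, -0.00, 0.06]]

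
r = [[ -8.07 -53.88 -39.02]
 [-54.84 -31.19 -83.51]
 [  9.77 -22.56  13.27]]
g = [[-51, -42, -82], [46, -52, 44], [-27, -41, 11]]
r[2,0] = 9.77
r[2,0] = 9.77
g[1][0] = 46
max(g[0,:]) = -42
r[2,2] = 13.27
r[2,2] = 13.27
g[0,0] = -51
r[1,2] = -83.51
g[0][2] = -82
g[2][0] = -27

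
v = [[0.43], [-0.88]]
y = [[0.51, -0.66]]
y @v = [[0.8]]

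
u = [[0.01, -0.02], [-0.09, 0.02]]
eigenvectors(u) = [[-0.47, 0.39], [-0.88, -0.92]]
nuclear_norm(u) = 0.11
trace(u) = 0.03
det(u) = -0.00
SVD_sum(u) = [[0.01,-0.0], [-0.09,0.02]] + [[-0.0, -0.02], [-0.0, -0.00]]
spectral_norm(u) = 0.09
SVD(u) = [[-0.16, 0.99], [0.99, 0.16]] @ diag([0.09330567061525584, 0.017147939556616764]) @ [[-0.97, 0.25], [-0.25, -0.97]]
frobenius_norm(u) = 0.09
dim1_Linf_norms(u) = [0.02, 0.09]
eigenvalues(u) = [-0.03, 0.06]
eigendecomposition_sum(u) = [[-0.02, -0.01], [-0.03, -0.01]] + [[0.03, -0.01], [-0.06, 0.03]]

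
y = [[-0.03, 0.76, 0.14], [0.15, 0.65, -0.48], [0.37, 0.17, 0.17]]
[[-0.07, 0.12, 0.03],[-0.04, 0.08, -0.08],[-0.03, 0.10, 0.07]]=y@[[-0.01, 0.16, 0.09], [-0.09, 0.15, 0.01], [-0.04, 0.08, 0.20]]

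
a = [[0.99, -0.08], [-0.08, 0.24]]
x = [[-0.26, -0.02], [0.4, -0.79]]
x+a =[[0.73, -0.10],[0.32, -0.55]]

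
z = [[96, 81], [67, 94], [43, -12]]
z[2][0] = 43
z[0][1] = 81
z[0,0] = 96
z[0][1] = 81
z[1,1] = 94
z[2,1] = -12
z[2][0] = 43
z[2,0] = 43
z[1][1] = 94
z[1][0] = 67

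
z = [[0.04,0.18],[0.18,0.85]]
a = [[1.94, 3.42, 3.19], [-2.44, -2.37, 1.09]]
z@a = [[-0.36, -0.29, 0.32], [-1.72, -1.4, 1.5]]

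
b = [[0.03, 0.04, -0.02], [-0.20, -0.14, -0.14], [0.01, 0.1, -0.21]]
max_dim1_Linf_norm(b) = 0.21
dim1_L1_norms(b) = [0.09, 0.48, 0.32]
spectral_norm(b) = 0.29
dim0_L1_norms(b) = [0.24, 0.28, 0.37]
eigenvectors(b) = [[-0.67+0.00j, (0.08+0.11j), (0.08-0.11j)],[(0.68+0j), -0.80+0.00j, -0.80-0.00j],[0.29+0.00j, -0.22+0.55j, (-0.22-0.55j)]]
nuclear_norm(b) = 0.52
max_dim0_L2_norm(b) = 0.25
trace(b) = -0.32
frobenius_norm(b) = 0.37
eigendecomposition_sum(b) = [[(-0-0j), (-0+0j), -0j], [0.00+0.00j, 0.00-0.00j, -0.00+0.00j], [0j, 0.00-0.00j, -0.00+0.00j]] + [[(0.02+0.01j), (0.02-0j), (-0.01+0.02j)], [(-0.1+0.05j), (-0.07+0.1j), -0.07-0.12j], [0.00+0.08j, 0.05+0.08j, -0.10+0.01j]] + [[0.02-0.01j, 0.02+0.00j, -0.01-0.02j],  [(-0.1-0.05j), -0.07-0.10j, -0.07+0.12j],  [-0.08j, 0.05-0.08j, (-0.1-0.01j)]]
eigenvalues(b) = [(-0+0j), (-0.16+0.12j), (-0.16-0.12j)]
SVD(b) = [[-0.06, -0.23, -0.97], [0.92, 0.36, -0.14], [0.38, -0.91, 0.19]] @ diag([0.2920663816541412, 0.22582370348485348, 0.0009400275753988613]) @ [[-0.62, -0.32, -0.71],  [-0.39, -0.66, 0.64],  [0.68, -0.68, -0.29]]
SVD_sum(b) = [[0.01, 0.01, 0.01], [-0.17, -0.09, -0.19], [-0.07, -0.04, -0.08]] + [[0.02, 0.03, -0.03], [-0.03, -0.05, 0.05], [0.08, 0.14, -0.13]] + [[-0.0, 0.00, 0.00],  [-0.00, 0.00, 0.0],  [0.0, -0.00, -0.00]]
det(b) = -0.00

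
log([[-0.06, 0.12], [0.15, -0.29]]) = [[(-5.44+0.55j), -1.81-1.07j], [(-2.26-1.33j), -1.98+2.59j]]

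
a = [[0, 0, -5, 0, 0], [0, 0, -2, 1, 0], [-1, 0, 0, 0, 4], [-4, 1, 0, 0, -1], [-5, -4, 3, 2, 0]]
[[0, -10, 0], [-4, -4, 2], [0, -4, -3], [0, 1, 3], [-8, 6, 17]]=a@[[0, 0, -1], [0, 0, -2], [0, 2, 0], [-4, 0, 2], [0, -1, -1]]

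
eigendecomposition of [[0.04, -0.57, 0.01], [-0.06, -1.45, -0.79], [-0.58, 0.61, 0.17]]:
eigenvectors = [[(-0.19-0.47j), -0.19+0.47j, -0.39+0.00j], [(-0.37+0.13j), -0.37-0.13j, -0.89+0.00j], [(0.77+0j), (0.77-0j), (0.22+0j)]]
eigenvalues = [(0.02+0.46j), (0.02-0.46j), (-1.28+0j)]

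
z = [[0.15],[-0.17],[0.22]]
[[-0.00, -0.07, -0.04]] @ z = [[0.00]]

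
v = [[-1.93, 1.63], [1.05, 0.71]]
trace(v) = -1.22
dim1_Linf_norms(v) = [1.93, 1.05]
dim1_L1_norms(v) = [3.56, 1.76]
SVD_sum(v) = [[-2.05, 1.46], [0.36, -0.26]] + [[0.12,  0.17], [0.69,  0.97]]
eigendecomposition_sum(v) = [[-2.11, 1.08], [0.70, -0.36]] + [[0.18, 0.55],[0.35, 1.07]]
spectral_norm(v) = 2.56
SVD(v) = [[-0.98, 0.17], [0.17, 0.98]] @ diag([2.5563829947589682, 1.2055314114975058]) @ [[0.81,-0.58], [0.58,0.81]]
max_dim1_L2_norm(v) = 2.53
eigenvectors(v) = [[-0.95, -0.46], [0.31, -0.89]]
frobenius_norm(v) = 2.83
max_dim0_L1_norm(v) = 2.98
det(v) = -3.08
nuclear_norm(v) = 3.76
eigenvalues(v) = [-2.47, 1.25]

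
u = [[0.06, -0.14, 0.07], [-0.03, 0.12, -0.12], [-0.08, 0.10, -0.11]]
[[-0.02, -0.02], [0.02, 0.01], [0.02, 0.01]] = u@ [[-0.16, -0.11], [0.00, 0.13], [-0.11, 0.11]]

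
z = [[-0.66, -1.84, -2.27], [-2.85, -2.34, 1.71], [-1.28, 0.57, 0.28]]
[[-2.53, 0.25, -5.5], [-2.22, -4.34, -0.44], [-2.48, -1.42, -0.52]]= z @[[1.9,1.06,0.97], [-0.6,0.16,0.36], [1.05,-0.55,1.85]]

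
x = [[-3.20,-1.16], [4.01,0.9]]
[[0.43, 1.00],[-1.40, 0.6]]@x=[[2.63,0.4], [6.89,2.16]]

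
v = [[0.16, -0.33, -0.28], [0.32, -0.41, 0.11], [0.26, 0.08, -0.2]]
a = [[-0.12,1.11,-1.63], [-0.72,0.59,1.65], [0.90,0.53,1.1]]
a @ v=[[-0.09, -0.55, 0.48], [0.50, 0.13, -0.06], [0.6, -0.43, -0.41]]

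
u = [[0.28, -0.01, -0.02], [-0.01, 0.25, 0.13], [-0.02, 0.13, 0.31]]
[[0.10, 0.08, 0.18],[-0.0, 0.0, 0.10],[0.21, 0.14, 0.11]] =u @ [[0.42, 0.3, 0.68], [-0.45, -0.27, 0.27], [0.88, 0.57, 0.28]]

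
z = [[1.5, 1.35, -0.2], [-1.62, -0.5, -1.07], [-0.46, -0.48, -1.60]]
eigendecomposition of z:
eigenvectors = [[(0.48+0.51j), 0.48-0.51j, -0.16+0.00j], [-0.70+0.00j, -0.70-0.00j, (0.51+0j)], [-0.11j, 0.11j, (0.85+0j)]]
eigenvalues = [(0.6+1.02j), (0.6-1.02j), (-1.8+0j)]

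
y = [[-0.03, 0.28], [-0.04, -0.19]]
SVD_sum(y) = [[-0.00, 0.28], [0.00, -0.19]] + [[-0.03, -0.00], [-0.04, -0.0]]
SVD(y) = [[-0.83, 0.56],[0.56, 0.83]] @ diag([0.33838692940803555, 0.049942827370916425]) @ [[0.01, -1.0],  [-1.0, -0.01]]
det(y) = 0.02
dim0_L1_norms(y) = [0.07, 0.47]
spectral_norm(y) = 0.34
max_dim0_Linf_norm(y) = 0.28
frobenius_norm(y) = 0.34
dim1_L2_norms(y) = [0.28, 0.19]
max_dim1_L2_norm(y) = 0.28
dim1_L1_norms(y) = [0.31, 0.23]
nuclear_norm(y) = 0.39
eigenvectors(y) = [[0.94+0.00j,(0.94-0j)], [(-0.27+0.23j),(-0.27-0.23j)]]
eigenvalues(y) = [(-0.11+0.07j), (-0.11-0.07j)]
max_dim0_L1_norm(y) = 0.47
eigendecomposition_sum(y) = [[-0.01+0.10j, 0.14+0.22j], [(-0.02-0.03j), (-0.1-0.03j)]] + [[-0.01-0.10j, (0.14-0.22j)], [-0.02+0.03j, -0.10+0.03j]]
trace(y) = -0.22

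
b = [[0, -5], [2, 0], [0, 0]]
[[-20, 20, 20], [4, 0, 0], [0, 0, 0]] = b @ [[2, 0, 0], [4, -4, -4]]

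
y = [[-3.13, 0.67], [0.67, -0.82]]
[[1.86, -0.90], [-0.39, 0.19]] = y @ [[-0.60, 0.29],[-0.02, 0.01]]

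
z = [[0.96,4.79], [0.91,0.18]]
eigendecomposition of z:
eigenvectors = [[0.94, -0.89], [0.34, 0.46]]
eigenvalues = [2.69, -1.55]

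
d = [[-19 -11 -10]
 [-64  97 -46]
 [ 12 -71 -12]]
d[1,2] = -46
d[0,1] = -11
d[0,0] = -19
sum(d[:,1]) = 15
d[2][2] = -12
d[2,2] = -12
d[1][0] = -64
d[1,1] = 97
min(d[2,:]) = -71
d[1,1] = 97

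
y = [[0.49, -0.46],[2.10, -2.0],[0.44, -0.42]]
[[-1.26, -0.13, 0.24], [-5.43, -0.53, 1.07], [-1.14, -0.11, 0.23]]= y@[[-1.5, -0.51, -0.87], [1.14, -0.27, -1.45]]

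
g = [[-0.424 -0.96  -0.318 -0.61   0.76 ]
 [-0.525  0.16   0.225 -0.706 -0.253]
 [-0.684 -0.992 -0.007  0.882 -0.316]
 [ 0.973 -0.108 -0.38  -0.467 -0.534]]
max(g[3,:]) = 0.973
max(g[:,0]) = 0.973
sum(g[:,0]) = -0.66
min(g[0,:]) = -0.96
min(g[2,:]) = -0.992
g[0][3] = -0.61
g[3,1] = -0.108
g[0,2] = -0.318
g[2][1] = -0.992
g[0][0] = -0.424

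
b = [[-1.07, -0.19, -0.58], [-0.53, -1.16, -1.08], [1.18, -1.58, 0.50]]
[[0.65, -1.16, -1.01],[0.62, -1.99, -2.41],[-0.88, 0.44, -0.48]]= b@ [[-0.32, 0.32, 0.08], [0.14, 0.37, 0.79], [-0.57, 1.29, 1.34]]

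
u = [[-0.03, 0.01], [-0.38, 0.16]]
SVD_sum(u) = [[-0.03, 0.01], [-0.38, 0.16]] + [[-0.00, -0.0],[0.0, 0.00]]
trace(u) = 0.13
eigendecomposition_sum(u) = [[-0.01, 0.0],[-0.02, 0.00]] + [[-0.02, 0.01], [-0.36, 0.16]]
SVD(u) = [[-0.08, -1.0], [-1.00, 0.08]] @ diag([0.41351439134179885, 0.0024182955199095607]) @ [[0.92, -0.39], [0.39, 0.92]]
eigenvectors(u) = [[-0.40, -0.06], [-0.92, -1.00]]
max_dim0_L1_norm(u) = 0.41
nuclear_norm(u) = 0.42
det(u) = -0.00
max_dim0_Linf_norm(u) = 0.38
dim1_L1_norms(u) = [0.04, 0.54]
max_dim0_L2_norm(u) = 0.38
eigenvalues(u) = [-0.01, 0.14]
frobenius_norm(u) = 0.41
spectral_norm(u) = 0.41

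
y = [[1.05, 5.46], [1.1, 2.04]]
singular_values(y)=[5.99, 0.65]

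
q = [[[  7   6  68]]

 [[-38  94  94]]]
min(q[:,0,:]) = -38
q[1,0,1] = 94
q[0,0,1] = 6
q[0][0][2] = 68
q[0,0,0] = 7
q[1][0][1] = 94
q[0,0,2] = 68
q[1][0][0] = -38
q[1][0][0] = -38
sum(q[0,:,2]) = 68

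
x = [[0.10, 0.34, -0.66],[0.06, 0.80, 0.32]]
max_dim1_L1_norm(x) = 1.18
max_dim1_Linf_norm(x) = 0.8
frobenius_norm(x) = 1.14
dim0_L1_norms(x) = [0.16, 1.14, 0.98]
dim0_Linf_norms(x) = [0.1, 0.8, 0.66]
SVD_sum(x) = [[0.03, 0.27, 0.03],[0.08, 0.82, 0.10]] + [[0.07, 0.07, -0.69], [-0.02, -0.02, 0.22]]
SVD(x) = [[0.31, 0.95], [0.95, -0.31]] @ diag([0.8761378558822316, 0.7345627662018311]) @ [[0.10, 0.99, 0.12],[0.10, 0.11, -0.99]]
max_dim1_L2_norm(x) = 0.86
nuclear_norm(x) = 1.61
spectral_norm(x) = 0.88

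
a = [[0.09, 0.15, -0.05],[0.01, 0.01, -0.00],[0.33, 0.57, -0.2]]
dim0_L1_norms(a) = [0.43, 0.73, 0.25]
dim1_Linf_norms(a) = [0.15, 0.01, 0.57]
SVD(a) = [[-0.26, -0.57, -0.78], [-0.02, -0.81, 0.59], [-0.97, 0.16, 0.2]] @ diag([0.7120785787384363, 0.006640610050919281, 2.2636827825083808e-17]) @ [[-0.48, -0.83, 0.29], [-0.69, 0.15, -0.71], [-0.54, 0.54, 0.65]]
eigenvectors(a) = [[-0.23, 0.36, -0.54], [0.02, 0.17, 0.54], [-0.97, 0.92, 0.65]]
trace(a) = -0.10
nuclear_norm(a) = 0.72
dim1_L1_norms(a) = [0.29, 0.02, 1.1]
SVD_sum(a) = [[0.09, 0.15, -0.05], [0.01, 0.01, -0.00], [0.33, 0.57, -0.20]] + [[0.00, -0.00, 0.0], [0.0, -0.00, 0.0], [-0.00, 0.00, -0.0]] + [[0.00, -0.00, -0.00], [-0.00, 0.0, 0.0], [-0.00, 0.00, 0.00]]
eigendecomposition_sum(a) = [[0.06, 0.11, -0.04], [-0.00, -0.01, 0.0], [0.25, 0.47, -0.18]] + [[0.03, 0.04, -0.01], [0.01, 0.02, -0.0], [0.08, 0.10, -0.02]] + [[-0.0, 0.00, 0.0], [0.00, -0.0, -0.0], [0.0, -0.00, -0.00]]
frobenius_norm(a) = 0.71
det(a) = 0.00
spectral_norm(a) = 0.71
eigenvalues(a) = [-0.13, 0.03, -0.0]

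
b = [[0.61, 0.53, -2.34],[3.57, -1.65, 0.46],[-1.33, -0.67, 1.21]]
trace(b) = 0.17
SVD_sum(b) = [[0.47, -0.16, -0.02], [3.67, -1.27, -0.16], [-1.03, 0.36, 0.05]] + [[0.24, 0.98, -2.18], [-0.07, -0.30, 0.66], [-0.15, -0.61, 1.37]] + [[-0.10, -0.28, -0.14], [-0.03, -0.08, -0.04], [-0.15, -0.41, -0.2]]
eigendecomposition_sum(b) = [[1.39-0.00j, 0.38-0.00j, (-1.61-0j)], [(0.91-0j), 0.25-0.00j, (-1.06-0j)], [(-1.28+0j), -0.35+0.00j, 1.49+0.00j]] + [[-0.39+0.19j, 0.08-0.09j, -0.37+0.14j], [(1.33+5.52j), (-0.95-1.22j), (0.76+5.1j)], [(-0.02+1.47j), -0.16-0.37j, -0.14+1.33j]] + [[-0.39-0.19j, (0.08+0.09j), -0.37-0.14j], [(1.33-5.52j), (-0.95+1.22j), 0.76-5.10j], [(-0.02-1.47j), (-0.16+0.37j), -0.14-1.33j]]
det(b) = 7.09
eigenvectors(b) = [[(0.66+0j), (-0.02-0.07j), (-0.02+0.07j)], [(0.44+0j), (-0.97+0j), (-0.97-0j)], [(-0.61+0j), -0.24-0.06j, (-0.24+0.06j)]]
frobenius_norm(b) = 5.05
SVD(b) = [[-0.12, 0.82, 0.56], [-0.96, -0.25, 0.16], [0.27, -0.51, 0.81]] @ diag([4.07065990134212, 2.9266336172969174, 0.5950156617375039]) @ [[-0.94,0.33,0.04], [0.10,0.41,-0.91], [-0.31,-0.85,-0.42]]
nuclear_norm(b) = 7.59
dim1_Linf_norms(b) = [2.34, 3.57, 1.33]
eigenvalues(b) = [(3.12+0j), (-1.48+0.29j), (-1.48-0.29j)]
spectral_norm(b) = 4.07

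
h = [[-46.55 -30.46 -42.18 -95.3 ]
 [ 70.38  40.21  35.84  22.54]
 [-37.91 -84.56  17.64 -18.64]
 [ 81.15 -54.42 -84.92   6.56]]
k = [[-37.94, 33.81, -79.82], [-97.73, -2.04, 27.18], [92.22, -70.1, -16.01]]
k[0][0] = -37.94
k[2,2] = -16.01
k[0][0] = -37.94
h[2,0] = -37.91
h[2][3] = -18.64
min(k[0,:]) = -79.82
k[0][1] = 33.81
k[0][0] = -37.94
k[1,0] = -97.73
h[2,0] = -37.91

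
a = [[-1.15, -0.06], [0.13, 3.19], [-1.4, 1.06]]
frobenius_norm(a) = 3.82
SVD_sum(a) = [[-0.01, 0.08], [-0.38, 3.13], [-0.15, 1.21]] + [[-1.14, -0.14], [0.51, 0.06], [-1.25, -0.15]]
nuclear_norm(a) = 5.16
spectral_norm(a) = 3.38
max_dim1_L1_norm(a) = 3.32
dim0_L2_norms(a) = [1.82, 3.36]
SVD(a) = [[-0.02,0.64], [-0.93,-0.29], [-0.36,0.71]] @ diag([3.380298828238574, 1.7822120614026038]) @ [[0.12,  -0.99], [-0.99,  -0.12]]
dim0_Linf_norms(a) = [1.4, 3.19]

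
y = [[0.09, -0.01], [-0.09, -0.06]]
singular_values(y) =[0.13, 0.05]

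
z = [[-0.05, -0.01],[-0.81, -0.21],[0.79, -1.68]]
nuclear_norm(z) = 2.68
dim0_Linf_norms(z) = [0.81, 1.68]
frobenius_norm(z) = 2.04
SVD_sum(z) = [[-0.01,0.01],[-0.09,0.17],[0.86,-1.64]] + [[-0.04, -0.02], [-0.72, -0.38], [-0.07, -0.04]]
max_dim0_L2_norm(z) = 1.69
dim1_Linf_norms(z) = [0.05, 0.81, 1.68]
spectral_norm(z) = 1.86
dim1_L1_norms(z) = [0.06, 1.02, 2.47]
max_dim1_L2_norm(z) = 1.86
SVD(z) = [[0.01,0.06], [0.1,0.99], [-0.99,0.1]] @ diag([1.8645111666312835, 0.8203036690806946]) @ [[-0.47, 0.88], [-0.88, -0.47]]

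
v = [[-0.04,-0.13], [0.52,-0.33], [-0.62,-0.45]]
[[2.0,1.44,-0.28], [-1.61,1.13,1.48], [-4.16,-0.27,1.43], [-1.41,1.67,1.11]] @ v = [[0.84, -0.61], [-0.27, -0.83], [-0.86, -0.01], [0.24, -0.87]]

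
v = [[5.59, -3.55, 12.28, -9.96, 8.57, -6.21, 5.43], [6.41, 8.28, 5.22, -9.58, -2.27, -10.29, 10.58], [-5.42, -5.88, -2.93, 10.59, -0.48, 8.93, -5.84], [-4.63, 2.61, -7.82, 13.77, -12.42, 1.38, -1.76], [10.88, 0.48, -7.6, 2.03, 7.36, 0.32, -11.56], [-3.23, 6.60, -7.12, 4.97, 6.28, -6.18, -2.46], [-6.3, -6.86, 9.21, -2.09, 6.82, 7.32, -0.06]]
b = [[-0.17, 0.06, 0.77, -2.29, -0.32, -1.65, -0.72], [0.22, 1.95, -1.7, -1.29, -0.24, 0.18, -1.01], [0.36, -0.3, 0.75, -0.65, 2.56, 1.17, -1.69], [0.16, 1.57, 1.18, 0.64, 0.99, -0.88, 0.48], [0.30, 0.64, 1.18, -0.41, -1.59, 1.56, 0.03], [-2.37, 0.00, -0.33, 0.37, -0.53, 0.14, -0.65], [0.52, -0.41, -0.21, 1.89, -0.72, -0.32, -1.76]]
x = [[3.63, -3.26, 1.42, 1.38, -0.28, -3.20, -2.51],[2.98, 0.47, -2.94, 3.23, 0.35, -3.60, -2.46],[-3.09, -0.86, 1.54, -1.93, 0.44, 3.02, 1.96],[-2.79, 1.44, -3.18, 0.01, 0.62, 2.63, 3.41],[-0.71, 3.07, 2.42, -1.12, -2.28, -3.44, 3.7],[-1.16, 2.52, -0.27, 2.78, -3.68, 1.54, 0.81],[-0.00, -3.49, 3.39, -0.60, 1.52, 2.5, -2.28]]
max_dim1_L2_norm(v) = 21.25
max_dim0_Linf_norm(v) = 13.77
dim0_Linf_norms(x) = [3.63, 3.49, 3.39, 3.23, 3.68, 3.6, 3.7]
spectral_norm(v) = 35.62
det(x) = -2848.09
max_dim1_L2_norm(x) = 6.91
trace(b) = -0.04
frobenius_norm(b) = 7.64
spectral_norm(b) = 3.68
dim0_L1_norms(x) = [14.36, 15.11, 15.16, 11.05, 9.17, 19.93, 17.13]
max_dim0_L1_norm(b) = 7.54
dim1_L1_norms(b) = [5.98, 6.59, 7.48, 5.9, 5.71, 4.39, 5.83]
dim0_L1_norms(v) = [42.46, 34.26, 52.18, 52.99, 44.2, 40.63, 37.69]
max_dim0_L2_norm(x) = 7.73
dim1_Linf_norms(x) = [3.63, 3.6, 3.09, 3.41, 3.7, 3.68, 3.49]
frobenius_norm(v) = 49.81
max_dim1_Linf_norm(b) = 2.56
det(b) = -1303.43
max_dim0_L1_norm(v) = 52.99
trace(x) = 2.63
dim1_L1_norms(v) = [51.59, 52.63, 40.07, 44.39, 40.23, 36.84, 38.66]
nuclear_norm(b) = 19.86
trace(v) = 25.83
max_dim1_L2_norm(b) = 3.46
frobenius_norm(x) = 16.66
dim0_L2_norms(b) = [2.49, 2.63, 2.64, 3.41, 3.32, 2.73, 2.85]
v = x @ b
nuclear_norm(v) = 102.06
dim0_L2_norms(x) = [6.42, 6.45, 6.37, 5.04, 4.67, 7.73, 6.88]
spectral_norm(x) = 11.15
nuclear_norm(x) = 34.91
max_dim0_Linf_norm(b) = 2.56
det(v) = 3707932.49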